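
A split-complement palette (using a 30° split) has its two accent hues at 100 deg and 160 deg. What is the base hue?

310°

The accents sit 30° either side of the complement, so the complement is their short-arc midpoint on the wheel.
Short-arc midpoint of 100° and 160°: 130°.
Base is 180° from the complement: 130 − 180 = -50 → -50 + 360 = 310°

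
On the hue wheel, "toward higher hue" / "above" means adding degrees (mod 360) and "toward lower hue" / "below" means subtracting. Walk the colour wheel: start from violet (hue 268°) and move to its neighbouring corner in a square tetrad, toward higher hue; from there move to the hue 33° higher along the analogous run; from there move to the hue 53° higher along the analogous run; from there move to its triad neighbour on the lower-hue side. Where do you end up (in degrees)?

268 + 90 = 358°   (square ↑)
358 + 33 = 391 → 391 − 360 = 31°   (analog 33° ↑)
31 + 53 = 84°   (analog 53° ↑)
84 − 120 = -36 → -36 + 360 = 324°   (triadic ↓)

324°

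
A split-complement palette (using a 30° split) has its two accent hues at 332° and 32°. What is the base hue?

182°

The accents sit 30° either side of the complement, so the complement is their short-arc midpoint on the wheel.
Short-arc midpoint of 332° and 32°: 2°.
Base is 180° from the complement: 2 − 180 = -178 → -178 + 360 = 182°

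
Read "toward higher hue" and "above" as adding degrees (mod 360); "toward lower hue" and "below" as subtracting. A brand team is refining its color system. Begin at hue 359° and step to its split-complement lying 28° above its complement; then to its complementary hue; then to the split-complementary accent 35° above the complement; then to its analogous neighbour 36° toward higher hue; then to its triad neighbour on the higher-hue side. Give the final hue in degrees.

split-comp 28° ↑ +208°: 359 + 208 = 567 → 567 − 360 = 207°
complement +180°: 207 + 180 = 387 → 387 − 360 = 27°
split-comp 35° ↑ +215°: 27 + 215 = 242°
analog 36° ↑ +36°: 242 + 36 = 278°
triadic ↑ +120°: 278 + 120 = 398 → 398 − 360 = 38°

38°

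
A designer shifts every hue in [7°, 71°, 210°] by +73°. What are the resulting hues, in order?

7 + 73 = 80°
71 + 73 = 144°
210 + 73 = 283°

80°, 144°, 283°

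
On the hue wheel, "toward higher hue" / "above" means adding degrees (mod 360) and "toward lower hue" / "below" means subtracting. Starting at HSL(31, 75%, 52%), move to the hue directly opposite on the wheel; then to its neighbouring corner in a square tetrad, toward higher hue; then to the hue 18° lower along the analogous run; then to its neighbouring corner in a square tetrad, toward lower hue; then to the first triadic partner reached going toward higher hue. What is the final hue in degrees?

complement +180°: 31 + 180 = 211°
square ↑ +90°: 211 + 90 = 301°
analog 18° ↓ −18°: 301 − 18 = 283°
square ↓ −90°: 283 − 90 = 193°
triadic ↑ +120°: 193 + 120 = 313°

313°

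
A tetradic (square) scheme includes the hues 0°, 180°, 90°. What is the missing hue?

A square tetradic scheme places four hues every 90°.
The full set through 0° is {0°, 90°, 180°, 270°}.
Given {0°, 90°, 180°}, the missing hue is 270°.

270°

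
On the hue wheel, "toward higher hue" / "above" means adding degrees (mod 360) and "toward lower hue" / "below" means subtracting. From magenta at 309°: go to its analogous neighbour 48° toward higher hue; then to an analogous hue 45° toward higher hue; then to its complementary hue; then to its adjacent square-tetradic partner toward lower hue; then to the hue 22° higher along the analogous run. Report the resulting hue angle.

analog 48° ↑ +48°: 309 + 48 = 357°
analog 45° ↑ +45°: 357 + 45 = 402 → 402 − 360 = 42°
complement +180°: 42 + 180 = 222°
square ↓ −90°: 222 − 90 = 132°
analog 22° ↑ +22°: 132 + 22 = 154°

154°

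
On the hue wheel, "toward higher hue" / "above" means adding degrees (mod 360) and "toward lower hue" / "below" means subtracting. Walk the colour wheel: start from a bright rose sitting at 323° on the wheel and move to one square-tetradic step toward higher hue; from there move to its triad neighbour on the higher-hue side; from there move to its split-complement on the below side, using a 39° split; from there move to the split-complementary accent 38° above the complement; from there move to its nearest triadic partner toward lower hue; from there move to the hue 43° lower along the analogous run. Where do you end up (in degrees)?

+90° (square ↑): 323 + 90 = 413 → 413 − 360 = 53°
+120° (triadic ↑): 53 + 120 = 173°
+141° (split-comp 39° ↓): 173 + 141 = 314°
+218° (split-comp 38° ↑): 314 + 218 = 532 → 532 − 360 = 172°
−120° (triadic ↓): 172 − 120 = 52°
−43° (analog 43° ↓): 52 − 43 = 9°

9°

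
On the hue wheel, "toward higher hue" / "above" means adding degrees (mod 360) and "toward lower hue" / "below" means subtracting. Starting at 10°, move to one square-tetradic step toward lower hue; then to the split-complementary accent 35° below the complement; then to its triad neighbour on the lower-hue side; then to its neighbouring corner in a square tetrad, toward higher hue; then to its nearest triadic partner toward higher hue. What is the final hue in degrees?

square ↓ −90°: 10 − 90 = -80 → -80 + 360 = 280°
split-comp 35° ↓ +145°: 280 + 145 = 425 → 425 − 360 = 65°
triadic ↓ −120°: 65 − 120 = -55 → -55 + 360 = 305°
square ↑ +90°: 305 + 90 = 395 → 395 − 360 = 35°
triadic ↑ +120°: 35 + 120 = 155°

155°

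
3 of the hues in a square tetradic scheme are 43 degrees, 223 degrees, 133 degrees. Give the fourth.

313°

A square tetradic scheme places four hues every 90°.
The full set through 43° is {43°, 133°, 223°, 313°}.
Given {43°, 133°, 223°}, the missing hue is 313°.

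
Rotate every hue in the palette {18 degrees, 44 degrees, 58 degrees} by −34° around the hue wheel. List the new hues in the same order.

344°, 10°, 24°

18 − 34 = -16 → -16 + 360 = 344°
44 − 34 = 10°
58 − 34 = 24°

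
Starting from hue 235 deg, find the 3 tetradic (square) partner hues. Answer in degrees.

325°, 55°, 145°

235 + 90 = 325°
235 + 180 = 415 → 415 − 360 = 55°
235 + 270 = 505 → 505 − 360 = 145°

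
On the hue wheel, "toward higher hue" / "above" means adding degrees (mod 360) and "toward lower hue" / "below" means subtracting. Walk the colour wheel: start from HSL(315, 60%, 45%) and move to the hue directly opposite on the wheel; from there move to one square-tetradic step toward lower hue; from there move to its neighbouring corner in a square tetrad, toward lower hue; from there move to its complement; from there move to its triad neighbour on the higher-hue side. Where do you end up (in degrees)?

255°

+180° (complement): 315 + 180 = 495 → 495 − 360 = 135°
−90° (square ↓): 135 − 90 = 45°
−90° (square ↓): 45 − 90 = -45 → -45 + 360 = 315°
+180° (complement): 315 + 180 = 495 → 495 − 360 = 135°
+120° (triadic ↑): 135 + 120 = 255°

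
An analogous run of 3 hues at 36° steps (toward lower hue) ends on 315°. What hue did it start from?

2 steps of 36° (toward lower hue) give a net shift of −72°.
Start = end − shift: 315 + 72 = 387 → 387 − 360 = 27°

27°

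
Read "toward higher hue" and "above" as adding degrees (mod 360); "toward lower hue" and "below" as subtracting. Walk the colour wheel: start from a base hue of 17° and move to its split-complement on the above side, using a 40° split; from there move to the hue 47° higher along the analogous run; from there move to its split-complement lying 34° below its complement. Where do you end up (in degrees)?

70°

17 + 220 = 237°   (split-comp 40° ↑)
237 + 47 = 284°   (analog 47° ↑)
284 + 146 = 430 → 430 − 360 = 70°   (split-comp 34° ↓)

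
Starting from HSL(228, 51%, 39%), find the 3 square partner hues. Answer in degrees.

A square tetradic scheme places four hues every 90°.
228 + 90 = 318°
228 + 180 = 408 → 408 − 360 = 48°
228 + 270 = 498 → 498 − 360 = 138°

318°, 48°, 138°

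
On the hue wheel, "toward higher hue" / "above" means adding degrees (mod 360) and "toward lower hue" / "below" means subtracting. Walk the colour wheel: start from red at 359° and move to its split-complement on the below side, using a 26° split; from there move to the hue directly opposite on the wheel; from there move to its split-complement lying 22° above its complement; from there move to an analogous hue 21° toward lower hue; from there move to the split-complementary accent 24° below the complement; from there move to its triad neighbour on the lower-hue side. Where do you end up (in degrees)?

split-comp 26° ↓ +154°: 359 + 154 = 513 → 513 − 360 = 153°
complement +180°: 153 + 180 = 333°
split-comp 22° ↑ +202°: 333 + 202 = 535 → 535 − 360 = 175°
analog 21° ↓ −21°: 175 − 21 = 154°
split-comp 24° ↓ +156°: 154 + 156 = 310°
triadic ↓ −120°: 310 − 120 = 190°

190°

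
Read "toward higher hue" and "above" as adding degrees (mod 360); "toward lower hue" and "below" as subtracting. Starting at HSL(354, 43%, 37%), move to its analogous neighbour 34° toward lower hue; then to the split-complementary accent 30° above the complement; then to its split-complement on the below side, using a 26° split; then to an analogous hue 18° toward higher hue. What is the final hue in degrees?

342°

354 − 34 = 320°   (analog 34° ↓)
320 + 210 = 530 → 530 − 360 = 170°   (split-comp 30° ↑)
170 + 154 = 324°   (split-comp 26° ↓)
324 + 18 = 342°   (analog 18° ↑)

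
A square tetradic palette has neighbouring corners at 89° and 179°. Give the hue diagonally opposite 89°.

269°

A square tetradic scheme places four hues 90° apart; opposite corners are 180° apart.
89 + 180 = 269°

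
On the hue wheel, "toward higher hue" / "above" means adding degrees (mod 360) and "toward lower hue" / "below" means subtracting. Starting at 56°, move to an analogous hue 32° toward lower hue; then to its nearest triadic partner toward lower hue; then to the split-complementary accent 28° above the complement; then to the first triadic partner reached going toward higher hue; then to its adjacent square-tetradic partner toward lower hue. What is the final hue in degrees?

142°

analog 32° ↓ −32°: 56 − 32 = 24°
triadic ↓ −120°: 24 − 120 = -96 → -96 + 360 = 264°
split-comp 28° ↑ +208°: 264 + 208 = 472 → 472 − 360 = 112°
triadic ↑ +120°: 112 + 120 = 232°
square ↓ −90°: 232 − 90 = 142°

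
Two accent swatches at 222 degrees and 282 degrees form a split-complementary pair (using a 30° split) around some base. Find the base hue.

72°

The accents sit 30° either side of the complement, so the complement is their short-arc midpoint on the wheel.
Short-arc midpoint of 222° and 282°: 252°.
Base is 180° from the complement: 252 − 180 = 72°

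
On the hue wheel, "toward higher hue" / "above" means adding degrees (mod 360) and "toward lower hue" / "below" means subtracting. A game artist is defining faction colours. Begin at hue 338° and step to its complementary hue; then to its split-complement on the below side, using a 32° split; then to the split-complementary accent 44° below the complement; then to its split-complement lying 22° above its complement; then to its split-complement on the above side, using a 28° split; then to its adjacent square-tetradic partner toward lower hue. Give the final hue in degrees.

338 + 180 = 518 → 518 − 360 = 158°   (complement)
158 + 148 = 306°   (split-comp 32° ↓)
306 + 136 = 442 → 442 − 360 = 82°   (split-comp 44° ↓)
82 + 202 = 284°   (split-comp 22° ↑)
284 + 208 = 492 → 492 − 360 = 132°   (split-comp 28° ↑)
132 − 90 = 42°   (square ↓)

42°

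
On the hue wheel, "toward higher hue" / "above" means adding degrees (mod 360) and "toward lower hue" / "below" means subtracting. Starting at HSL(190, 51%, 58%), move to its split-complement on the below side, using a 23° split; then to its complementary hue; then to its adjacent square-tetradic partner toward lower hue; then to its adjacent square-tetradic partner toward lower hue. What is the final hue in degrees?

190 + 157 = 347°   (split-comp 23° ↓)
347 + 180 = 527 → 527 − 360 = 167°   (complement)
167 − 90 = 77°   (square ↓)
77 − 90 = -13 → -13 + 360 = 347°   (square ↓)

347°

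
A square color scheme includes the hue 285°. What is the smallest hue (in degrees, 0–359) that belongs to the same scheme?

15°

A square tetradic scheme places four hues every 90°.
The full set through 285° is {15°, 105°, 195°, 285°}.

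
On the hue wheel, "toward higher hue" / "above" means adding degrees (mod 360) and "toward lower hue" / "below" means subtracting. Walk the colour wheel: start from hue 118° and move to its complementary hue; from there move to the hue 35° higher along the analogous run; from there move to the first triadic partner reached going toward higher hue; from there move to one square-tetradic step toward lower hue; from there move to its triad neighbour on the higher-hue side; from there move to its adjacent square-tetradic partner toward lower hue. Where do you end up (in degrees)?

+180° (complement): 118 + 180 = 298°
+35° (analog 35° ↑): 298 + 35 = 333°
+120° (triadic ↑): 333 + 120 = 453 → 453 − 360 = 93°
−90° (square ↓): 93 − 90 = 3°
+120° (triadic ↑): 3 + 120 = 123°
−90° (square ↓): 123 − 90 = 33°

33°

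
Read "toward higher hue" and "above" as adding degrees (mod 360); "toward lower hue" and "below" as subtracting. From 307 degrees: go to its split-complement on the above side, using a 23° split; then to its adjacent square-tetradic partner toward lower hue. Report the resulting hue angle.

60°

split-comp 23° ↑ +203°: 307 + 203 = 510 → 510 − 360 = 150°
square ↓ −90°: 150 − 90 = 60°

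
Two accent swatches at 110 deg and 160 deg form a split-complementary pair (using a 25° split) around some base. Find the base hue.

315°

The accents sit 25° either side of the complement, so the complement is their short-arc midpoint on the wheel.
Short-arc midpoint of 110° and 160°: 135°.
Base is 180° from the complement: 135 − 180 = -45 → -45 + 360 = 315°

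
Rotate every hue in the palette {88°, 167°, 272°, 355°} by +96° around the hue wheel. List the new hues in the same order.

184°, 263°, 8°, 91°

88 + 96 = 184°
167 + 96 = 263°
272 + 96 = 368 → 368 − 360 = 8°
355 + 96 = 451 → 451 − 360 = 91°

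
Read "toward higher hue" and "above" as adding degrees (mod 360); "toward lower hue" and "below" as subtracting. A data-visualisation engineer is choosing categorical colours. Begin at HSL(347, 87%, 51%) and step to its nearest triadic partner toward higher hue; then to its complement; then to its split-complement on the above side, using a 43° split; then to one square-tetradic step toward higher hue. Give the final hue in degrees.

+120° (triadic ↑): 347 + 120 = 467 → 467 − 360 = 107°
+180° (complement): 107 + 180 = 287°
+223° (split-comp 43° ↑): 287 + 223 = 510 → 510 − 360 = 150°
+90° (square ↑): 150 + 90 = 240°

240°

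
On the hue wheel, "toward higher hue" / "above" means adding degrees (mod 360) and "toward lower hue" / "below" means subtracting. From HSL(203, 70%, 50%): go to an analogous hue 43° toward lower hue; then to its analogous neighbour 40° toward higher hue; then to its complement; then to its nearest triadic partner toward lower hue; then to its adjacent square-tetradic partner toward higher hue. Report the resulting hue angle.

350°

−43° (analog 43° ↓): 203 − 43 = 160°
+40° (analog 40° ↑): 160 + 40 = 200°
+180° (complement): 200 + 180 = 380 → 380 − 360 = 20°
−120° (triadic ↓): 20 − 120 = -100 → -100 + 360 = 260°
+90° (square ↑): 260 + 90 = 350°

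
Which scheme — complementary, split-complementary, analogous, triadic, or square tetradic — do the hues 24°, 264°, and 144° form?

triadic

Sort the hues: 24°, 144°, 264°.
Successive gaps around the wheel: 120°, 120°, 120°.
Three hues equally spaced 120° apart form a triad.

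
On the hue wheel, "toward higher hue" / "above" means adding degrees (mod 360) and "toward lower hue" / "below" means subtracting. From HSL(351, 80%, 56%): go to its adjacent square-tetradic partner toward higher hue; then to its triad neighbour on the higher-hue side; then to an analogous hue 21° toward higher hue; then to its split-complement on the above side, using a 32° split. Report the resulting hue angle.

351 + 90 = 441 → 441 − 360 = 81°   (square ↑)
81 + 120 = 201°   (triadic ↑)
201 + 21 = 222°   (analog 21° ↑)
222 + 212 = 434 → 434 − 360 = 74°   (split-comp 32° ↑)

74°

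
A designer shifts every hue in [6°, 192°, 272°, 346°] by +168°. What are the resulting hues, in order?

174°, 0°, 80°, 154°

6 + 168 = 174°
192 + 168 = 360 → 360 − 360 = 0°
272 + 168 = 440 → 440 − 360 = 80°
346 + 168 = 514 → 514 − 360 = 154°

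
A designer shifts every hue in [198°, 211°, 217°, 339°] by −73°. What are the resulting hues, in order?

125°, 138°, 144°, 266°

198 − 73 = 125°
211 − 73 = 138°
217 − 73 = 144°
339 − 73 = 266°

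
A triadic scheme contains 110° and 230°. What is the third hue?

350°

A triad spaces three hues 120° apart.
The full set is {110°, 230°, 350°}.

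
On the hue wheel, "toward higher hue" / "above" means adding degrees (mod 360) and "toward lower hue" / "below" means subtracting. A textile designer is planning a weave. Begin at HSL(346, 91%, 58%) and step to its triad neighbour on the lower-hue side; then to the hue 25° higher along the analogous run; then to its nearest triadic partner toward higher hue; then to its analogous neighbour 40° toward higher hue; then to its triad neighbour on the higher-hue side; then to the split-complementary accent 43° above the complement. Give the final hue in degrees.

34°

−120° (triadic ↓): 346 − 120 = 226°
+25° (analog 25° ↑): 226 + 25 = 251°
+120° (triadic ↑): 251 + 120 = 371 → 371 − 360 = 11°
+40° (analog 40° ↑): 11 + 40 = 51°
+120° (triadic ↑): 51 + 120 = 171°
+223° (split-comp 43° ↑): 171 + 223 = 394 → 394 − 360 = 34°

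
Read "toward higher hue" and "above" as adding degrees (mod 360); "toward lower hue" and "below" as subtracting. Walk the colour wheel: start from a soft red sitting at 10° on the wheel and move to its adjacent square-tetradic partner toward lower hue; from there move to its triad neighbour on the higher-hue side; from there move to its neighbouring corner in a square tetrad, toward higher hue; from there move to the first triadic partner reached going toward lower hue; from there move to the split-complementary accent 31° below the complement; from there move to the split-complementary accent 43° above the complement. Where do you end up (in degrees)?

10 − 90 = -80 → -80 + 360 = 280°   (square ↓)
280 + 120 = 400 → 400 − 360 = 40°   (triadic ↑)
40 + 90 = 130°   (square ↑)
130 − 120 = 10°   (triadic ↓)
10 + 149 = 159°   (split-comp 31° ↓)
159 + 223 = 382 → 382 − 360 = 22°   (split-comp 43° ↑)

22°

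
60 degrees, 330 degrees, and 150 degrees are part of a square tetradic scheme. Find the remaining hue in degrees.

240°

A square tetradic scheme places four hues every 90°.
The full set through 60° is {60°, 150°, 240°, 330°}.
Given {60°, 150°, 330°}, the missing hue is 240°.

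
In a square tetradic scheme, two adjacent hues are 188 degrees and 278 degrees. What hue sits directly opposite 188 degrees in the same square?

8°

A square tetradic scheme places four hues 90° apart; opposite corners are 180° apart.
188 + 180 = 368 → 368 − 360 = 8°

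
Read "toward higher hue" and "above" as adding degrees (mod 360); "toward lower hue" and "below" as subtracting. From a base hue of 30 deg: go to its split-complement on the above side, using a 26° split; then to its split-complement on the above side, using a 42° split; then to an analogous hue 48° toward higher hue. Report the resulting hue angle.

+206° (split-comp 26° ↑): 30 + 206 = 236°
+222° (split-comp 42° ↑): 236 + 222 = 458 → 458 − 360 = 98°
+48° (analog 48° ↑): 98 + 48 = 146°

146°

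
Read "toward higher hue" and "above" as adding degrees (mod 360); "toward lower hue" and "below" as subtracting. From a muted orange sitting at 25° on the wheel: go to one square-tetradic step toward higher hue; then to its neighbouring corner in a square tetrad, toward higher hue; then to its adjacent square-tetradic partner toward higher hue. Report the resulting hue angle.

square ↑ +90°: 25 + 90 = 115°
square ↑ +90°: 115 + 90 = 205°
square ↑ +90°: 205 + 90 = 295°

295°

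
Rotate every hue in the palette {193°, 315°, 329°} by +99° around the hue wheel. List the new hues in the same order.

193 + 99 = 292°
315 + 99 = 414 → 414 − 360 = 54°
329 + 99 = 428 → 428 − 360 = 68°

292°, 54°, 68°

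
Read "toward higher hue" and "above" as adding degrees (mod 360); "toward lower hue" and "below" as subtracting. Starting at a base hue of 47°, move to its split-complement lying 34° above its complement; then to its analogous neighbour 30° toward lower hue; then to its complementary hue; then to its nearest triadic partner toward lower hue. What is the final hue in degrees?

291°

+214° (split-comp 34° ↑): 47 + 214 = 261°
−30° (analog 30° ↓): 261 − 30 = 231°
+180° (complement): 231 + 180 = 411 → 411 − 360 = 51°
−120° (triadic ↓): 51 − 120 = -69 → -69 + 360 = 291°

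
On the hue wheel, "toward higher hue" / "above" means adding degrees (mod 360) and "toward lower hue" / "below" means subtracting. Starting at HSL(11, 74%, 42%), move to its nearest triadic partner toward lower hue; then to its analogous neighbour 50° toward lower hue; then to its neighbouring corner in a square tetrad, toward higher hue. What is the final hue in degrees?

291°

−120° (triadic ↓): 11 − 120 = -109 → -109 + 360 = 251°
−50° (analog 50° ↓): 251 − 50 = 201°
+90° (square ↑): 201 + 90 = 291°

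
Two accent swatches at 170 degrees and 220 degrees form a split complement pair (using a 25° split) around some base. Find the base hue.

The accents sit 25° either side of the complement, so the complement is their short-arc midpoint on the wheel.
Short-arc midpoint of 170° and 220°: 195°.
Base is 180° from the complement: 195 − 180 = 15°

15°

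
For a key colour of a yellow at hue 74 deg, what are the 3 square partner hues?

A square tetradic scheme places four hues every 90°.
74 + 90 = 164°
74 + 180 = 254°
74 + 270 = 344°

164°, 254° and 344°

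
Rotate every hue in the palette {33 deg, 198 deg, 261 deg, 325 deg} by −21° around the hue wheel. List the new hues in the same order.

33 − 21 = 12°
198 − 21 = 177°
261 − 21 = 240°
325 − 21 = 304°

12°, 177°, 240°, 304°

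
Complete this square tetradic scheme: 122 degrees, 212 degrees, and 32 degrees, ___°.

A square tetradic scheme places four hues every 90°.
The full set through 32° is {32°, 122°, 212°, 302°}.
Given {32°, 122°, 212°}, the missing hue is 302°.

302°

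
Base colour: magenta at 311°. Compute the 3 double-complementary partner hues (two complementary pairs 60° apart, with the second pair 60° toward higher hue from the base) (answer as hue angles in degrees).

A rectangular tetradic uses two complementary pairs 60° apart: offsets 0°, 60°, 180°, 240°.
311 + 60 = 371 → 371 − 360 = 11°
311 + 180 = 491 → 491 − 360 = 131°
311 + 240 = 551 → 551 − 360 = 191°

11°, 131°, 191°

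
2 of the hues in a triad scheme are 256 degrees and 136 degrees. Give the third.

A triad places three hues 120° apart.
The full set through 136° is {16°, 136°, 256°}.
Given {136°, 256°}, the missing hue is 16°.

16°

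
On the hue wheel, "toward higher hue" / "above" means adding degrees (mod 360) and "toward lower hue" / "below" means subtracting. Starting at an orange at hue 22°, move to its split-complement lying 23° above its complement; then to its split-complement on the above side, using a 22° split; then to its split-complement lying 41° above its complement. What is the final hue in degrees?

split-comp 23° ↑ +203°: 22 + 203 = 225°
split-comp 22° ↑ +202°: 225 + 202 = 427 → 427 − 360 = 67°
split-comp 41° ↑ +221°: 67 + 221 = 288°

288°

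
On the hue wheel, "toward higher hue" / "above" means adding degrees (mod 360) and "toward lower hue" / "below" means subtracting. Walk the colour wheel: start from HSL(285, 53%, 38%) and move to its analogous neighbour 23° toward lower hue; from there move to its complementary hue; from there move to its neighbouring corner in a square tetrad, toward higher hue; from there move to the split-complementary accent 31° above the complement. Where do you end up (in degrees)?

23°

−23° (analog 23° ↓): 285 − 23 = 262°
+180° (complement): 262 + 180 = 442 → 442 − 360 = 82°
+90° (square ↑): 82 + 90 = 172°
+211° (split-comp 31° ↑): 172 + 211 = 383 → 383 − 360 = 23°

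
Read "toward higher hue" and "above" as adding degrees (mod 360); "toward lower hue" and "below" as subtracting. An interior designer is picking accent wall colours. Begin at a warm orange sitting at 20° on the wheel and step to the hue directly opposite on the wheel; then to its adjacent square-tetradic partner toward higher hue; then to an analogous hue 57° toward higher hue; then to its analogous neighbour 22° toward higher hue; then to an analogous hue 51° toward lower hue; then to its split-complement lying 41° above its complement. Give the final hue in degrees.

179°

complement +180°: 20 + 180 = 200°
square ↑ +90°: 200 + 90 = 290°
analog 57° ↑ +57°: 290 + 57 = 347°
analog 22° ↑ +22°: 347 + 22 = 369 → 369 − 360 = 9°
analog 51° ↓ −51°: 9 − 51 = -42 → -42 + 360 = 318°
split-comp 41° ↑ +221°: 318 + 221 = 539 → 539 − 360 = 179°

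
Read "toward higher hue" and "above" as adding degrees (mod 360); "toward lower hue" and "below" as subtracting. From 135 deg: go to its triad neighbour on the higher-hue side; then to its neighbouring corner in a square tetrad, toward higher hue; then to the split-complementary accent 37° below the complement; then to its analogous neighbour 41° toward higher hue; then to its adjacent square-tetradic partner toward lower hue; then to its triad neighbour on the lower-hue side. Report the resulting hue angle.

319°

135 + 120 = 255°   (triadic ↑)
255 + 90 = 345°   (square ↑)
345 + 143 = 488 → 488 − 360 = 128°   (split-comp 37° ↓)
128 + 41 = 169°   (analog 41° ↑)
169 − 90 = 79°   (square ↓)
79 − 120 = -41 → -41 + 360 = 319°   (triadic ↓)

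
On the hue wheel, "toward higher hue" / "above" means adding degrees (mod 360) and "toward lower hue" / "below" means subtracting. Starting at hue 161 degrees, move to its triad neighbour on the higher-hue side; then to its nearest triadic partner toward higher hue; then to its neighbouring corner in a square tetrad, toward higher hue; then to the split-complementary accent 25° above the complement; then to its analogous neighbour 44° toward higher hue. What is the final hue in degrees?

triadic ↑ +120°: 161 + 120 = 281°
triadic ↑ +120°: 281 + 120 = 401 → 401 − 360 = 41°
square ↑ +90°: 41 + 90 = 131°
split-comp 25° ↑ +205°: 131 + 205 = 336°
analog 44° ↑ +44°: 336 + 44 = 380 → 380 − 360 = 20°

20°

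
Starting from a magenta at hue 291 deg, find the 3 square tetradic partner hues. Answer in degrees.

A square tetradic scheme places four hues every 90°.
291 + 90 = 381 → 381 − 360 = 21°
291 + 180 = 471 → 471 − 360 = 111°
291 + 270 = 561 → 561 − 360 = 201°

21°, 111° and 201°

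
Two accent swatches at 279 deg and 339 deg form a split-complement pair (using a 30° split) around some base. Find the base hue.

129°

The accents sit 30° either side of the complement, so the complement is their short-arc midpoint on the wheel.
Short-arc midpoint of 279° and 339°: 309°.
Base is 180° from the complement: 309 − 180 = 129°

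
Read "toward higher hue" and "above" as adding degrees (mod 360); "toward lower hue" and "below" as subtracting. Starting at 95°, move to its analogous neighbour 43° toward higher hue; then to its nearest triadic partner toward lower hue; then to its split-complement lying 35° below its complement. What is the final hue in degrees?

163°

95 + 43 = 138°   (analog 43° ↑)
138 − 120 = 18°   (triadic ↓)
18 + 145 = 163°   (split-comp 35° ↓)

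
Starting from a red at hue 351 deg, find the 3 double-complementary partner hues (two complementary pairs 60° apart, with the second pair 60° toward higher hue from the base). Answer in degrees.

351 + 60 = 411 → 411 − 360 = 51°
351 + 180 = 531 → 531 − 360 = 171°
351 + 240 = 591 → 591 − 360 = 231°

51°, 171°, and 231°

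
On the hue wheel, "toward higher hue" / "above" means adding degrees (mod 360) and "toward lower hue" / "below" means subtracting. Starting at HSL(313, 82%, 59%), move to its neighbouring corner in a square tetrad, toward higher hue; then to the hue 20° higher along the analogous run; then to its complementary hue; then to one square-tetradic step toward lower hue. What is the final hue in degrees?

153°

square ↑ +90°: 313 + 90 = 403 → 403 − 360 = 43°
analog 20° ↑ +20°: 43 + 20 = 63°
complement +180°: 63 + 180 = 243°
square ↓ −90°: 243 − 90 = 153°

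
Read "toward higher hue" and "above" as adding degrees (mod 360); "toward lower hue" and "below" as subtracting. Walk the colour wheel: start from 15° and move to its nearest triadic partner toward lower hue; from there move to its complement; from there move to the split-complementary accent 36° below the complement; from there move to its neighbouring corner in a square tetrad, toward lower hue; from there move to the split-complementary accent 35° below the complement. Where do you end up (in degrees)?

−120° (triadic ↓): 15 − 120 = -105 → -105 + 360 = 255°
+180° (complement): 255 + 180 = 435 → 435 − 360 = 75°
+144° (split-comp 36° ↓): 75 + 144 = 219°
−90° (square ↓): 219 − 90 = 129°
+145° (split-comp 35° ↓): 129 + 145 = 274°

274°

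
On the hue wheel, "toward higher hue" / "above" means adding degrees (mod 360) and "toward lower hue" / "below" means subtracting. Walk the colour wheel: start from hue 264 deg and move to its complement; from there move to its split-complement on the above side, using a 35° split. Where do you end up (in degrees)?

+180° (complement): 264 + 180 = 444 → 444 − 360 = 84°
+215° (split-comp 35° ↑): 84 + 215 = 299°

299°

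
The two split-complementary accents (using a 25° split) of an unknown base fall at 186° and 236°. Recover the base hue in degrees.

The accents sit 25° either side of the complement, so the complement is their short-arc midpoint on the wheel.
Short-arc midpoint of 186° and 236°: 211°.
Base is 180° from the complement: 211 − 180 = 31°

31°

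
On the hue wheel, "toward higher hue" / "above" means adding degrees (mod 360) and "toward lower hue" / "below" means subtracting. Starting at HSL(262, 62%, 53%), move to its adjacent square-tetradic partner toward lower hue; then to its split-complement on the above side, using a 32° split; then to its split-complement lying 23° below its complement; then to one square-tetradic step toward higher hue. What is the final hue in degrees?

271°

262 − 90 = 172°   (square ↓)
172 + 212 = 384 → 384 − 360 = 24°   (split-comp 32° ↑)
24 + 157 = 181°   (split-comp 23° ↓)
181 + 90 = 271°   (square ↑)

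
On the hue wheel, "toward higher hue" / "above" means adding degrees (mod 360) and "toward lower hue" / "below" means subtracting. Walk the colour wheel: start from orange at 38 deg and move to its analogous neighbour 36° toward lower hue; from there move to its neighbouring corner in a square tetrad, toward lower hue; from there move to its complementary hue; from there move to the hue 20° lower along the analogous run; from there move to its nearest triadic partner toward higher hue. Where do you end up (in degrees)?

analog 36° ↓ −36°: 38 − 36 = 2°
square ↓ −90°: 2 − 90 = -88 → -88 + 360 = 272°
complement +180°: 272 + 180 = 452 → 452 − 360 = 92°
analog 20° ↓ −20°: 92 − 20 = 72°
triadic ↑ +120°: 72 + 120 = 192°

192°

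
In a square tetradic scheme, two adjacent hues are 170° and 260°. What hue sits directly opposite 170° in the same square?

350°

A square tetradic scheme places four hues 90° apart; opposite corners are 180° apart.
170 + 180 = 350°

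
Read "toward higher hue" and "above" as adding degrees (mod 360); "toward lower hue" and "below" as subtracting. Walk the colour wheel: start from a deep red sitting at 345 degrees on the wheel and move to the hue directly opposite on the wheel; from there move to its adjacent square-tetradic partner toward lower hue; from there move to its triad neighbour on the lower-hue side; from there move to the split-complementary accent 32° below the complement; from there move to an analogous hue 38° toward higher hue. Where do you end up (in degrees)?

+180° (complement): 345 + 180 = 525 → 525 − 360 = 165°
−90° (square ↓): 165 − 90 = 75°
−120° (triadic ↓): 75 − 120 = -45 → -45 + 360 = 315°
+148° (split-comp 32° ↓): 315 + 148 = 463 → 463 − 360 = 103°
+38° (analog 38° ↑): 103 + 38 = 141°

141°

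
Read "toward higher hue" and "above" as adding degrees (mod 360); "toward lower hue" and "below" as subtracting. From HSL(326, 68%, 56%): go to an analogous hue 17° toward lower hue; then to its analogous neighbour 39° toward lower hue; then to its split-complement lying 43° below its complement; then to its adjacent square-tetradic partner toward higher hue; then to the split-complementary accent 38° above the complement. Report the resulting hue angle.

355°

−17° (analog 17° ↓): 326 − 17 = 309°
−39° (analog 39° ↓): 309 − 39 = 270°
+137° (split-comp 43° ↓): 270 + 137 = 407 → 407 − 360 = 47°
+90° (square ↑): 47 + 90 = 137°
+218° (split-comp 38° ↑): 137 + 218 = 355°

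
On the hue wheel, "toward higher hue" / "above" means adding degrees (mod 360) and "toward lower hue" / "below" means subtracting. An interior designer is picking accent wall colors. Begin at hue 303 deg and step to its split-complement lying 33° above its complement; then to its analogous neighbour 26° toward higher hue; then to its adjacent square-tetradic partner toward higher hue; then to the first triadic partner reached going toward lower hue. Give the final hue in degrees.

152°

split-comp 33° ↑ +213°: 303 + 213 = 516 → 516 − 360 = 156°
analog 26° ↑ +26°: 156 + 26 = 182°
square ↑ +90°: 182 + 90 = 272°
triadic ↓ −120°: 272 − 120 = 152°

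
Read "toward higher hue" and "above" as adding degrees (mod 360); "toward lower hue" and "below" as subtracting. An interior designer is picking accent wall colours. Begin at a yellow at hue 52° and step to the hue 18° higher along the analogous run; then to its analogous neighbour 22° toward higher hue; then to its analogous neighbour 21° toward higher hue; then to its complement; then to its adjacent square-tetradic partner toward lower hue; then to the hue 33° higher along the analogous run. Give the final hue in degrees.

analog 18° ↑ +18°: 52 + 18 = 70°
analog 22° ↑ +22°: 70 + 22 = 92°
analog 21° ↑ +21°: 92 + 21 = 113°
complement +180°: 113 + 180 = 293°
square ↓ −90°: 293 − 90 = 203°
analog 33° ↑ +33°: 203 + 33 = 236°

236°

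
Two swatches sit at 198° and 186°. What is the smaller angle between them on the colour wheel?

12°

|198 − 186| = 12.
12 ≤ 180, so the shorter arc is 12°.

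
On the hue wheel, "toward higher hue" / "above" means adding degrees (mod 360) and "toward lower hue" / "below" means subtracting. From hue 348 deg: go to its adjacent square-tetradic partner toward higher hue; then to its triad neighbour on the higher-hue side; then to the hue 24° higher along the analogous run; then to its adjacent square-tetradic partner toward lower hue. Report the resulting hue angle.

132°

+90° (square ↑): 348 + 90 = 438 → 438 − 360 = 78°
+120° (triadic ↑): 78 + 120 = 198°
+24° (analog 24° ↑): 198 + 24 = 222°
−90° (square ↓): 222 − 90 = 132°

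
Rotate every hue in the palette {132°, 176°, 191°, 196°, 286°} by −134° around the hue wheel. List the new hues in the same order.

358°, 42°, 57°, 62°, 152°

132 − 134 = -2 → -2 + 360 = 358°
176 − 134 = 42°
191 − 134 = 57°
196 − 134 = 62°
286 − 134 = 152°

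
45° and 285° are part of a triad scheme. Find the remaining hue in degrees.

165°

A triad places three hues 120° apart.
The full set through 45° is {45°, 165°, 285°}.
Given {45°, 285°}, the missing hue is 165°.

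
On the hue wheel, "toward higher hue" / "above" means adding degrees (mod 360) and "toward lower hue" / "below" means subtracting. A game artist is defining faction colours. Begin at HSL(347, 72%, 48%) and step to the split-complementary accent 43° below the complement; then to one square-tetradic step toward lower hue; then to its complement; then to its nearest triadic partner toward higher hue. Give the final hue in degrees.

334°

347 + 137 = 484 → 484 − 360 = 124°   (split-comp 43° ↓)
124 − 90 = 34°   (square ↓)
34 + 180 = 214°   (complement)
214 + 120 = 334°   (triadic ↑)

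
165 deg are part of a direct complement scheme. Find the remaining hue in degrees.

The complement sits 180° across the wheel.
The full set through 165° is {165°, 345°}.
Given {165°}, the missing hue is 345°.

345°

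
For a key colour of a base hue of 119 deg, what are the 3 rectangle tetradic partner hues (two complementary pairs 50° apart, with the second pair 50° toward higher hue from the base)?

A rectangular tetradic uses two complementary pairs 50° apart: offsets 0°, 50°, 180°, 230°.
119 + 50 = 169°
119 + 180 = 299°
119 + 230 = 349°

169°, 299° and 349°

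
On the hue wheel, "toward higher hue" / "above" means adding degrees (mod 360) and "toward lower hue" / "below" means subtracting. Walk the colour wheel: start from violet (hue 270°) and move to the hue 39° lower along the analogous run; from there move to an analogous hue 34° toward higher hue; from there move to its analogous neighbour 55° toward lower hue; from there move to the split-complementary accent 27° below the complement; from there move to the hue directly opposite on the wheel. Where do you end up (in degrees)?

183°

−39° (analog 39° ↓): 270 − 39 = 231°
+34° (analog 34° ↑): 231 + 34 = 265°
−55° (analog 55° ↓): 265 − 55 = 210°
+153° (split-comp 27° ↓): 210 + 153 = 363 → 363 − 360 = 3°
+180° (complement): 3 + 180 = 183°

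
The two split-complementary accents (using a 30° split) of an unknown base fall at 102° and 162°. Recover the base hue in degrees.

The accents sit 30° either side of the complement, so the complement is their short-arc midpoint on the wheel.
Short-arc midpoint of 102° and 162°: 132°.
Base is 180° from the complement: 132 − 180 = -48 → -48 + 360 = 312°

312°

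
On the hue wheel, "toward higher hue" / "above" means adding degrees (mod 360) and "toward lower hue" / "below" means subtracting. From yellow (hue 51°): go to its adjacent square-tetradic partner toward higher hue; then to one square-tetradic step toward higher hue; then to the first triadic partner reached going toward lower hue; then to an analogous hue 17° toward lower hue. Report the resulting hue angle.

51 + 90 = 141°   (square ↑)
141 + 90 = 231°   (square ↑)
231 − 120 = 111°   (triadic ↓)
111 − 17 = 94°   (analog 17° ↓)

94°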